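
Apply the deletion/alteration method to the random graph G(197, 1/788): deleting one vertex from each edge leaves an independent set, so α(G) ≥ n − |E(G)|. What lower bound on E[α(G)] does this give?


E[|E(G)|] = C(197, 2)·p = 19306 · (1/788) = 49/2.
E[α(G)] ≥ n − E[|E(G)|] = 197 − 49/2 = 345/2.
Numerically: ≈ 172.500000.
(This is only a lower bound; the true E[α(G)] may be larger.)

E[α(G)] ≥ 345/2 ≈ 172.500000.


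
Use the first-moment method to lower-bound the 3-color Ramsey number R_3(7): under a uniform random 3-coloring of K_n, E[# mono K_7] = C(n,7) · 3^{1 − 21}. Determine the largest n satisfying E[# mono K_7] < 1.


We need C(n, 7) · 3^{1 − 21} < 1, i.e. C(n, 7) < 3^{21 − 1} = 3486784401.
Check values of n near the boundary:
  n = 78: C(78, 7) = 2641902120; 2641902120 < 3486784401? YES
  n = 79: C(79, 7) = 2898753715; 2898753715 < 3486784401? YES
  n = 80: C(80, 7) = 3176716400; 3176716400 < 3486784401? YES
  n = 81: C(81, 7) = 3477216600; 3477216600 < 3486784401? YES
  n = 82: C(82, 7) = 3801756816; 3801756816 < 3486784401? NO
  n = 83: C(83, 7) = 4151918628; 4151918628 < 3486784401? NO
The largest n with C(n, 7) < 3486784401 is n = 81 (where E[X] = 42928600/43046721 ≈ 0.99726). Hence R_3(7) > 81, i.e. R_3(7) ≥ 82.

Largest n = 81; hence R_3(7) > 81.


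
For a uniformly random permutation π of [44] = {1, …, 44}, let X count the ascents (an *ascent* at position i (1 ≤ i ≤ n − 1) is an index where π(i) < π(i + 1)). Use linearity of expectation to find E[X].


Write X = Σ X_I over i = 1, …, 43, with X_I the indicator of one ascent.
There are 43 indicators.
For each fixed i, the pair (π(i), π(i+1)) is a uniformly random ordered pair of distinct values from {1, …, 44}; by symmetry P[π(i) < π(i+1)] = 1/2.
By linearity: E[X] = 43 · (1/2) = (44 − 1) · (1/2) = 43/2 ≈ 21.50000.

E[X] = 43/2 = 21.50000.


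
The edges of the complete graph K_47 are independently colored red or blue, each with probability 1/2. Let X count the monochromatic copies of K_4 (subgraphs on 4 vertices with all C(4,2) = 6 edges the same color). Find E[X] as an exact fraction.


Let X = Σ_S X_S over the C(47, 4) = 178365 subsets S of size 4, where X_S = 1 if the K_4 on S is monochromatic.
For a fixed S, the K_4 on S has C(4, 2) = 6 edges. P[all 6 edges red] = (1/2)^6, and likewise for blue, so P[monochromatic] = 2·(1/2)^6 = 2^{1 − 6} = 1/32.
By linearity: E[X] = C(47, 4) · 2^{1 − 6} = 178365 · 1/32 = 178365/32.
Numerically: E[X] ≈ 5573.9062.

E[X] = C(47,4)·2^(1−C(4,2)) = 178365/32 ≈ 5573.9062.


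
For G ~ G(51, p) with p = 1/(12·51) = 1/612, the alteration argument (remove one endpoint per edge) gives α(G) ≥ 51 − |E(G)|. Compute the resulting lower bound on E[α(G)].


E[|E(G)|] = C(51, 2)·p = 1275 · (1/612) = 25/12.
E[α(G)] ≥ n − E[|E(G)|] = 51 − 25/12 = 587/12.
Numerically: ≈ 48.916667.
(This is only a lower bound; the true E[α(G)] may be larger.)

E[α(G)] ≥ 587/12 ≈ 48.916667.


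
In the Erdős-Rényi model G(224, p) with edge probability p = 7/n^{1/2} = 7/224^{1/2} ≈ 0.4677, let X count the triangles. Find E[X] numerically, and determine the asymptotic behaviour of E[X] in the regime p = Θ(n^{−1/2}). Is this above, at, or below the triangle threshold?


Number of potential triangles: C(224, 3) = 1848224.
Each occurs with probability p³ ≈ (0.4677)³ ≈ 1.023109e-01.
By linearity: E[X] = C(224, 3)·p³ ≈ 1848224 · 1.023109e-01 ≈ 189093.5425.
Since α = 1/2 < 1, p = c/n^{1/2} ≫ 1/n is above the triangle threshold p ~ 1/n. Asymptotically E[X] ~ (c³/6)·n^{3(1−α)} = (7³/6)·n^{1.5} → ∞; triangles are abundant w.h.p.

E[X] ≈ 189093.5425; in regime p = Θ(1/n^{1/2}) E[X] diverges (above the triangle threshold p ~ 1/n).


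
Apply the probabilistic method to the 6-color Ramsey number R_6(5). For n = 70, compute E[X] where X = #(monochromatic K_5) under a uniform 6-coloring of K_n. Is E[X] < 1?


E[X] = C(70, 5) · 6^{1 − 10} = 12103014 · 6^{−9} = 12103014/10077696.
As a reduced fraction: E[X] = 2017169/1679616 ≈ 1.20097.
Is E[X] < 1? NO.
Since E[X] ≥ 1, the first-moment bound is inconclusive at n = 70; it does NOT by itself certify R_6(5) > 70.

E[X] = 2017169/1679616 ≈ 1.20097; E[X] ≥ 1; first-moment method inconclusive here.


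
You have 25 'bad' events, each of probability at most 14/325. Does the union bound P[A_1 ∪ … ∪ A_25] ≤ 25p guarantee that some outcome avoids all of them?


Union bound: P[∪_{i=1}^{25} A_i] ≤ Σ_i P[A_i] ≤ 25·p = 25·(14/325) = 14/13.
Numerically: 14/13 ≈ 1.0769231.
Is 14/13 < 1? NO.
Since the bound 14/13 is ≥ 1, the union bound is uninformative here; it does NOT by itself certify existence.

25·p = 14/13 ≈ 1.0769231; existence NOT certified by the union bound.


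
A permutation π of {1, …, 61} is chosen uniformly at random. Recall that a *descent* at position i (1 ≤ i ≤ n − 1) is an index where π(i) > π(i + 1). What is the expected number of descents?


Write X = Σ X_I over i = 1, …, 60, with X_I the indicator of one descent.
There are 60 indicators.
For each fixed i, the pair (π(i), π(i+1)) is a uniformly random ordered pair of distinct values from {1, …, 61}; by symmetry P[π(i) > π(i+1)] = 1/2.
By linearity: E[X] = 60 · (1/2) = (61 − 1) · (1/2) = 30 ≈ 30.000.

E[X] = 30 = 30.000.


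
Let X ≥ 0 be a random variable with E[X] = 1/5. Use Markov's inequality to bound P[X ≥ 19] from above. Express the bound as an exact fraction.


μ = E[X] = 1/5, a = 19.
Markov: P[X ≥ 19] ≤ μ/a = (1/5)/19 = 1/95.
Numerically: ≈ 0.0105.
(Since a = 19 > μ = 0.2000, the bound 1/95 is < 1 and informative.)

P[X ≥ 19] ≤ 1/95 ≈ 0.0105.


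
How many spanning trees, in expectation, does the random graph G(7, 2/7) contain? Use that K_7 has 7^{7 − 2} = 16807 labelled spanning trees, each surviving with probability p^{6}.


K_7 has 7^{7 − 2} = 16807 labelled spanning trees.
For each such spanning tree H, let X_H = 1 if all 6 edges of H are present in G. Then P[X_H = 1] = p^{6} = (2/7)^{6} = 64/117649.
Summing the indicators: E[X] = Σ_H E[X_H] = 16807 · p^{6} = 16807 · 64/117649 = 64/7.
Numerically: E[X] ≈ 9.14.

E[X] = 16807 · (2/7)^{6} = 64/7 ≈ 9.14.


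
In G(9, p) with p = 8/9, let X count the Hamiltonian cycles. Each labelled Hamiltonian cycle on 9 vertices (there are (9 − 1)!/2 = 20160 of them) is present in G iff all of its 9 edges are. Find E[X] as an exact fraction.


K_9 has (9 − 1)!/2 = 20160 labelled Hamiltonian cycles.
For each such Hamiltonian cycle H, let X_H = 1 if all 9 edges of H are present in G. Then P[X_H = 1] = p^{9} = (8/9)^{9} = 134217728/387420489.
Summing the indicators: E[X] = Σ_H E[X_H] = 20160 · p^{9} = 20160 · 134217728/387420489 = 300647710720/43046721.
Numerically: E[X] ≈ 6.98e+03.

E[X] = 20160 · (8/9)^{9} = 300647710720/43046721 ≈ 6.98e+03.


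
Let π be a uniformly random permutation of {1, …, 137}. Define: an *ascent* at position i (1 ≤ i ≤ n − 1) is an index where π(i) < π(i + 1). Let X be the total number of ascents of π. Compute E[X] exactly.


Write X = Σ X_I over i = 1, …, 136, with X_I the indicator of one ascent.
There are 136 indicators.
For each fixed i, the pair (π(i), π(i+1)) is a uniformly random ordered pair of distinct values from {1, …, 137}; by symmetry P[π(i) < π(i+1)] = 1/2.
By linearity: E[X] = 136 · (1/2) = (137 − 1) · (1/2) = 68 ≈ 68.0000.

E[X] = 68 = 68.0000.


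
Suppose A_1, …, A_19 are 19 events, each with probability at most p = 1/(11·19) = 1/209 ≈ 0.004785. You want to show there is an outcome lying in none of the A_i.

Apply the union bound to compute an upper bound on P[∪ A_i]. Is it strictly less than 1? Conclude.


Union bound: P[∪_{i=1}^{19} A_i] ≤ Σ_i P[A_i] ≤ 19·p = 19·(1/209) = 1/11.
Numerically: 1/11 ≈ 0.090909.
Is 1/11 < 1? YES.
Since P[∪ A_i] ≤ 1/11 < 1, the complement has P[∩ A_i^c] ≥ 1 − 1/11 = 10/11 > 0, so some outcome avoids every A_i.

19·p = 1/11 ≈ 0.090909; existence CERTIFIED by the union bound.


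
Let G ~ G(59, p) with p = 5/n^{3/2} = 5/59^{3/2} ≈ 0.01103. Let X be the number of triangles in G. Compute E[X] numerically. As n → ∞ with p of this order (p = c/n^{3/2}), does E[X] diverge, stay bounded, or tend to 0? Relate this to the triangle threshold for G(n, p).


Number of potential triangles: C(59, 3) = 32509.
Each occurs with probability p³ ≈ (0.01103)³ ≈ 1.343000e-06.
By linearity: E[X] = C(59, 3)·p³ ≈ 32509 · 1.343000e-06 ≈ 0.0437.
Since α = 3/2 > 1, p = c/n^{3/2} = o(1/n) is below the triangle threshold p ~ 1/n. Asymptotically E[X] ~ (c³/6)·n^{3(1−α)} = (5³/6)·n^{-1.5} → 0, so by Markov's inequality G has no triangles w.h.p.

E[X] ≈ 0.0437; in regime p = Θ(1/n^{3/2}) E[X] tends to 0 (below the triangle threshold p ~ 1/n).


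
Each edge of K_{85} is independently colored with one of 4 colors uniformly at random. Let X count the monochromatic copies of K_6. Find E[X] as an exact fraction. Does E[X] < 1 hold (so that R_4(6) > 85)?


E[X] = C(85, 6) · 4^{1 − 15} = 437353560 · 4^{−14} = 437353560/268435456.
As a reduced fraction: E[X] = 54669195/33554432 ≈ 1.629269.
Is E[X] < 1? NO.
Since E[X] ≥ 1, the first-moment bound is inconclusive at n = 85; it does NOT by itself certify R_4(6) > 85.

E[X] = 54669195/33554432 ≈ 1.629269; E[X] ≥ 1; first-moment method inconclusive here.


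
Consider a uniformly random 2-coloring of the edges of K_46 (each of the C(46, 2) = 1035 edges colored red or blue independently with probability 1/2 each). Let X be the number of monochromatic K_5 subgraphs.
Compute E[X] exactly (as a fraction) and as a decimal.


Let X = Σ_S X_S over the C(46, 5) = 1370754 subsets S of size 5, where X_S = 1 if the K_5 on S is monochromatic.
For a fixed S, the K_5 on S has C(5, 2) = 10 edges. P[all 10 edges red] = (1/2)^10, and likewise for blue, so P[monochromatic] = 2·(1/2)^10 = 2^{1 − 10} = 1/512.
Summing: E[X] = C(46, 5) · 2^{1 − 10} = 1370754 · 1/512 = 685377/256.
Numerically: E[X] ≈ 2677.254.

E[X] = C(46,5)·2^(1−C(5,2)) = 685377/256 ≈ 2677.254.


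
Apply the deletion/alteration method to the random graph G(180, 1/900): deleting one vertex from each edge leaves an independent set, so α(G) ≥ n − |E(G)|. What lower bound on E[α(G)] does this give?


E[|E(G)|] = C(180, 2)·p = 16110 · (1/900) = 179/10.
E[α(G)] ≥ n − E[|E(G)|] = 180 − 179/10 = 1621/10.
Numerically: ≈ 162.1000.
(This is only a lower bound; the true E[α(G)] may be larger.)

E[α(G)] ≥ 1621/10 ≈ 162.1000.


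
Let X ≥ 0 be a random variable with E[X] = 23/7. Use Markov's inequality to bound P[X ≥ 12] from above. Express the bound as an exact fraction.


μ = E[X] = 23/7, a = 12.
Markov: P[X ≥ 12] ≤ μ/a = (23/7)/12 = 23/84.
Numerically: ≈ 0.27381.
(Since a = 12 > μ = 3.28571, the bound 23/84 is < 1 and informative.)

P[X ≥ 12] ≤ 23/84 ≈ 0.27381.


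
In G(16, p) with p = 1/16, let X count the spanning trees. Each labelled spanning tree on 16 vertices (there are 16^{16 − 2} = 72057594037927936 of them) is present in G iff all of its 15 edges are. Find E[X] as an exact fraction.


K_16 has 16^{16 − 2} = 72057594037927936 labelled spanning trees.
For each such spanning tree H, let X_H = 1 if all 15 edges of H are present in G. Then P[X_H = 1] = p^{15} = (1/16)^{15} = 1/1152921504606846976.
By linearity of expectation: E[X] = Σ_H E[X_H] = 72057594037927936 · p^{15} = 72057594037927936 · 1/1152921504606846976 = 1/16.
Numerically: E[X] ≈ 0.0625.

E[X] = 72057594037927936 · (1/16)^{15} = 1/16 ≈ 0.0625.


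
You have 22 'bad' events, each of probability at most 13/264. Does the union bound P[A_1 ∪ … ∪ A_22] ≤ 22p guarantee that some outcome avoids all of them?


Union bound: P[∪_{i=1}^{22} A_i] ≤ Σ_i P[A_i] ≤ 22·p = 22·(13/264) = 13/12.
Numerically: 13/12 ≈ 1.0833.
Is 13/12 < 1? NO.
Since the bound 13/12 is ≥ 1, the union bound is uninformative here; it does NOT by itself certify existence.

22·p = 13/12 ≈ 1.0833; existence NOT certified by the union bound.


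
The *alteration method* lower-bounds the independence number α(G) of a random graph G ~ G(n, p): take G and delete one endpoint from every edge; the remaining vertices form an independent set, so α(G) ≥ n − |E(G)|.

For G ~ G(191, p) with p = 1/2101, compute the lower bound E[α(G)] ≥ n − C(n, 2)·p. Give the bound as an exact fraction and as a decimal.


E[|E(G)|] = C(191, 2)·p = 18145 · (1/2101) = 95/11.
E[α(G)] ≥ n − E[|E(G)|] = 191 − 95/11 = 2006/11.
Numerically: ≈ 182.36364.
(This is only a lower bound; the true E[α(G)] may be larger.)

E[α(G)] ≥ 2006/11 ≈ 182.36364.


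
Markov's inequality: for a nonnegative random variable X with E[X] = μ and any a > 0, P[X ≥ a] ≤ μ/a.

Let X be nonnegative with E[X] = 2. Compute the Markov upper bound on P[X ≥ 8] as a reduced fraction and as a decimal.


μ = E[X] = 2, a = 8.
Markov: P[X ≥ 8] ≤ μ/a = (2)/8 = 1/4.
Numerically: ≈ 0.250.
(Since a = 8 > μ = 2.000, the bound 1/4 is < 1 and informative.)

P[X ≥ 8] ≤ 1/4 ≈ 0.250.


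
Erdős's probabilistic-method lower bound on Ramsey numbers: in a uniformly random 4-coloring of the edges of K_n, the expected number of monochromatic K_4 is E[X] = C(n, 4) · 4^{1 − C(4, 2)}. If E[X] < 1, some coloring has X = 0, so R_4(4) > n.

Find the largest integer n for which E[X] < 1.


We need C(n, 4) · 4^{1 − 6} < 1, i.e. C(n, 4) < 4^{6 − 1} = 1024.
Check values of n near the boundary:
  n = 10: C(10, 4) = 210; 210 < 1024? YES
  n = 11: C(11, 4) = 330; 330 < 1024? YES
  n = 12: C(12, 4) = 495; 495 < 1024? YES
  n = 13: C(13, 4) = 715; 715 < 1024? YES
  n = 14: C(14, 4) = 1001; 1001 < 1024? YES
  n = 15: C(15, 4) = 1365; 1365 < 1024? NO
  n = 16: C(16, 4) = 1820; 1820 < 1024? NO
The largest n with C(n, 4) < 1024 is n = 14 (where E[X] = 1001/1024 ≈ 0.97754). Hence R_4(4) > 14, i.e. R_4(4) ≥ 15.

Largest n = 14; hence R_4(4) > 14.


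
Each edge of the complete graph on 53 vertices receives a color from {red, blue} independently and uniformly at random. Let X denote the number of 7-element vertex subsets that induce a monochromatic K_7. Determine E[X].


Let X = Σ_S X_S over the C(53, 7) = 154143080 subsets S of size 7, where X_S = 1 if the K_7 on S is monochromatic.
For a fixed S, the K_7 on S has C(7, 2) = 21 edges. P[all 21 edges red] = (1/2)^21, and likewise for blue, so P[monochromatic] = 2·(1/2)^21 = 2^{1 − 21} = 1/1048576.
By linearity of expectation: E[X] = C(53, 7) · 2^{1 − 21} = 154143080 · 1/1048576 = 19267885/131072.
Numerically: E[X] ≈ 147.00230.

E[X] = C(53,7)·2^(1−C(7,2)) = 19267885/131072 ≈ 147.00230.


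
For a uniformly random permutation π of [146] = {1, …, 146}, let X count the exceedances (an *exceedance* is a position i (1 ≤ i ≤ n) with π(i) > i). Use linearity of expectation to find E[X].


Write X = Σ_{i=1}^{146} X_i, where X_i = 1_{π(i) > i}.
For each fixed i, π(i) is uniform over {1, …, 146} (marginal of a uniform permutation), so P[π(i) > i] = (n − i)/n. Summing: Σ_{i=1}^{146} (n − i)/n = (0 + 1 + … + 145)/146 = 146(146 − 1)/(2·146) = (146 − 1)/2.
Hence E[X] = Σ_{i=1}^{146} (146 − i)/146 = 145/2 ≈ 72.5000.

E[X] = 145/2 = 72.5000.


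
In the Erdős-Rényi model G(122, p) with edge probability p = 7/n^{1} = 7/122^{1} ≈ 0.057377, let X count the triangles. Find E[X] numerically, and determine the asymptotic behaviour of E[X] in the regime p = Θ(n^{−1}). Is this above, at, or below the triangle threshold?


Number of potential triangles: C(122, 3) = 295240.
Each occurs with probability p³ ≈ (0.057377)³ ≈ 1.8889246e-04.
By linearity: E[X] = C(122, 3)·p³ ≈ 295240 · 1.8889246e-04 ≈ 55.76861.
Here α = 1, so p = 7/n is exactly at the triangle threshold p ~ 1/n. Asymptotically E[X] → c³/6 = 7³/6 = 343/6 ≈ 57.16667, a bounded constant. In this regime the triangle count is asymptotically Poisson(c³/6).

E[X] ≈ 55.76861; in regime p = Θ(1/n^{1}) E[X] stays bounded (at the triangle threshold p ~ 1/n).


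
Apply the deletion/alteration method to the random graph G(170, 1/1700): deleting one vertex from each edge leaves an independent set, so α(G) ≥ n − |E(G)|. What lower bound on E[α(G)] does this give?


E[|E(G)|] = C(170, 2)·p = 14365 · (1/1700) = 169/20.
E[α(G)] ≥ n − E[|E(G)|] = 170 − 169/20 = 3231/20.
Numerically: ≈ 161.55000.
(This is only a lower bound; the true E[α(G)] may be larger.)

E[α(G)] ≥ 3231/20 ≈ 161.55000.


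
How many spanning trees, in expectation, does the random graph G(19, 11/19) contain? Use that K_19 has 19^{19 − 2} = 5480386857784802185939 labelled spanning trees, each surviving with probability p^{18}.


K_19 has 19^{19 − 2} = 5480386857784802185939 labelled spanning trees.
For each such spanning tree H, let X_H = 1 if all 18 edges of H are present in G. Then P[X_H = 1] = p^{18} = (11/19)^{18} = 5559917313492231481/104127350297911241532841.
Summing the indicators: E[X] = Σ_H E[X_H] = 5480386857784802185939 · p^{18} = 5480386857784802185939 · 5559917313492231481/104127350297911241532841 = 5559917313492231481/19.
Numerically: E[X] ≈ 2.93e+17.

E[X] = 5480386857784802185939 · (11/19)^{18} = 5559917313492231481/19 ≈ 2.93e+17.


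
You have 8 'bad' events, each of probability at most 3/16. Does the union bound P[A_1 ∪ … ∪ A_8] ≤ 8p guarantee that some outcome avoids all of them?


Union bound: P[∪_{i=1}^{8} A_i] ≤ Σ_i P[A_i] ≤ 8·p = 8·(3/16) = 3/2.
Numerically: 3/2 ≈ 1.500000.
Is 3/2 < 1? NO.
Since the bound 3/2 is ≥ 1, the union bound is uninformative here; it does NOT by itself certify existence.

8·p = 3/2 ≈ 1.500000; existence NOT certified by the union bound.


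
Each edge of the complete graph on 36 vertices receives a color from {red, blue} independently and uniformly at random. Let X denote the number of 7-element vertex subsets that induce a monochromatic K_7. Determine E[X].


Let X = Σ_S X_S over the C(36, 7) = 8347680 subsets S of size 7, where X_S = 1 if the K_7 on S is monochromatic.
For a fixed S, the K_7 on S has C(7, 2) = 21 edges. P[all 21 edges red] = (1/2)^21, and likewise for blue, so P[monochromatic] = 2·(1/2)^21 = 2^{1 − 21} = 1/1048576.
By linearity of expectation: E[X] = C(36, 7) · 2^{1 − 21} = 8347680 · 1/1048576 = 260865/32768.
Numerically: E[X] ≈ 7.9610.

E[X] = C(36,7)·2^(1−C(7,2)) = 260865/32768 ≈ 7.9610.


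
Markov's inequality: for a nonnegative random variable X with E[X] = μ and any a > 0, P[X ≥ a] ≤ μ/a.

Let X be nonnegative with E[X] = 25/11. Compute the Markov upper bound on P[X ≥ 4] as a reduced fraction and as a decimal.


μ = E[X] = 25/11, a = 4.
Markov: P[X ≥ 4] ≤ μ/a = (25/11)/4 = 25/44.
Numerically: ≈ 0.568.
(Since a = 4 > μ = 2.273, the bound 25/44 is < 1 and informative.)

P[X ≥ 4] ≤ 25/44 ≈ 0.568.


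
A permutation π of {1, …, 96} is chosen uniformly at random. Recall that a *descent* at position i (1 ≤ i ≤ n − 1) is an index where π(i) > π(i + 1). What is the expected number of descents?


Write X = Σ X_I over i = 1, …, 95, with X_I the indicator of one descent.
There are 95 indicators.
For each fixed i, the pair (π(i), π(i+1)) is a uniformly random ordered pair of distinct values from {1, …, 96}; by symmetry P[π(i) > π(i+1)] = 1/2.
By linearity: E[X] = 95 · (1/2) = (96 − 1) · (1/2) = 95/2 ≈ 47.500000.

E[X] = 95/2 = 47.500000.


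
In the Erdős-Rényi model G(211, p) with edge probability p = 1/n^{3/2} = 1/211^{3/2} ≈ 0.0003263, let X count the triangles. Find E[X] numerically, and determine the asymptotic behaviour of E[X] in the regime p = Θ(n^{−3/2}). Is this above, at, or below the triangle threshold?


Number of potential triangles: C(211, 3) = 1543465.
Each occurs with probability p³ ≈ (0.0003263)³ ≈ 3.473193e-11.
By linearity: E[X] = C(211, 3)·p³ ≈ 1543465 · 3.473193e-11 ≈ 0.0001.
Since α = 3/2 > 1, p = c/n^{3/2} = o(1/n) is below the triangle threshold p ~ 1/n. Asymptotically E[X] ~ (c³/6)·n^{3(1−α)} = (1³/6)·n^{-1.5} → 0, so by Markov's inequality G has no triangles w.h.p.

E[X] ≈ 0.0001; in regime p = Θ(1/n^{3/2}) E[X] tends to 0 (below the triangle threshold p ~ 1/n).


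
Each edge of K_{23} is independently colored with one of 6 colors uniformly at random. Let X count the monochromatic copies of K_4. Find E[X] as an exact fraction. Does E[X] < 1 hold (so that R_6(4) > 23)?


E[X] = C(23, 4) · 6^{1 − 6} = 8855 · 6^{−5} = 8855/7776.
As a reduced fraction: E[X] = 8855/7776 ≈ 1.139.
Is E[X] < 1? NO.
Since E[X] ≥ 1, the first-moment bound is inconclusive at n = 23; it does NOT by itself certify R_6(4) > 23.

E[X] = 8855/7776 ≈ 1.139; E[X] ≥ 1; first-moment method inconclusive here.


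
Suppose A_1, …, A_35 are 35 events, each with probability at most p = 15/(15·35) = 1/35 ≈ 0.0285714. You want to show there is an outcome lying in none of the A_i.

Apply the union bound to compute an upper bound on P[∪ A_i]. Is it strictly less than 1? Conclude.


Union bound: P[∪_{i=1}^{35} A_i] ≤ Σ_i P[A_i] ≤ 35·p = 35·(1/35) = 1.
Numerically: 1 ≈ 1.0000000.
Is 1 < 1? NO.
Since the bound 1 is ≥ 1, the union bound is uninformative here; it does NOT by itself certify existence.

35·p = 1 ≈ 1.0000000; existence NOT certified by the union bound.


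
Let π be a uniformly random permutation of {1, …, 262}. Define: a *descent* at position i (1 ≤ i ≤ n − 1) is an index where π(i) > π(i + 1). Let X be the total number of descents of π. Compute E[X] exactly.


Write X = Σ X_I over i = 1, …, 261, with X_I the indicator of one descent.
There are 261 indicators.
For each fixed i, the pair (π(i), π(i+1)) is a uniformly random ordered pair of distinct values from {1, …, 262}; by symmetry P[π(i) > π(i+1)] = 1/2.
By linearity: E[X] = 261 · (1/2) = (262 − 1) · (1/2) = 261/2 ≈ 130.50000.

E[X] = 261/2 = 130.50000.


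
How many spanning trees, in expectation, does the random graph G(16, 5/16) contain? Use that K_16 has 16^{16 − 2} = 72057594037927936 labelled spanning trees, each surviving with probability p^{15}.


K_16 has 16^{16 − 2} = 72057594037927936 labelled spanning trees.
For each such spanning tree H, let X_H = 1 if all 15 edges of H are present in G. Then P[X_H = 1] = p^{15} = (5/16)^{15} = 30517578125/1152921504606846976.
Summing the indicators: E[X] = Σ_H E[X_H] = 72057594037927936 · p^{15} = 72057594037927936 · 30517578125/1152921504606846976 = 30517578125/16.
Numerically: E[X] ≈ 1.90735e+09.

E[X] = 72057594037927936 · (5/16)^{15} = 30517578125/16 ≈ 1.90735e+09.


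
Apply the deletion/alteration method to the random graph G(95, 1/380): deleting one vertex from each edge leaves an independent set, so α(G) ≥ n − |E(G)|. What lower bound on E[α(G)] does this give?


E[|E(G)|] = C(95, 2)·p = 4465 · (1/380) = 47/4.
E[α(G)] ≥ n − E[|E(G)|] = 95 − 47/4 = 333/4.
Numerically: ≈ 83.250000.
(This is only a lower bound; the true E[α(G)] may be larger.)

E[α(G)] ≥ 333/4 ≈ 83.250000.


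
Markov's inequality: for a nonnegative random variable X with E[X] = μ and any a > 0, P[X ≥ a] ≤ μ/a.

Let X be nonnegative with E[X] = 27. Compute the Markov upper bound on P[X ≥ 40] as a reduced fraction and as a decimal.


μ = E[X] = 27, a = 40.
Markov: P[X ≥ 40] ≤ μ/a = (27)/40 = 27/40.
Numerically: ≈ 0.6750.
(Since a = 40 > μ = 27.0000, the bound 27/40 is < 1 and informative.)

P[X ≥ 40] ≤ 27/40 ≈ 0.6750.


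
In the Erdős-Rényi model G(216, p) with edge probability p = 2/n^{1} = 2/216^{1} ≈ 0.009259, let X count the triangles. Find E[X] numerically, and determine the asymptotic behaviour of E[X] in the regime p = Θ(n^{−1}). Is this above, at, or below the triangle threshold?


Number of potential triangles: C(216, 3) = 1656360.
Each occurs with probability p³ ≈ (0.009259)³ ≈ 7.938322e-07.
By linearity: E[X] = C(216, 3)·p³ ≈ 1656360 · 7.938322e-07 ≈ 1.3149.
Here α = 1, so p = 2/n is exactly at the triangle threshold p ~ 1/n. Asymptotically E[X] → c³/6 = 2³/6 = 4/3 ≈ 1.3333, a bounded constant. In this regime the triangle count is asymptotically Poisson(c³/6).

E[X] ≈ 1.3149; in regime p = Θ(1/n^{1}) E[X] stays bounded (at the triangle threshold p ~ 1/n).


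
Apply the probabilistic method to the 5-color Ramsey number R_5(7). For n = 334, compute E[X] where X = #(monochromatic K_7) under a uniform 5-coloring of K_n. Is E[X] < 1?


E[X] = C(334, 7) · 5^{1 − 21} = 86359460961576 · 5^{−20} = 86359460961576/95367431640625.
As a reduced fraction: E[X] = 86359460961576/95367431640625 ≈ 0.90554.
Is E[X] < 1? YES.
Since E[X] < 1, there exists a 5-coloring of K_{334} with no monochromatic K_7; hence R_5(7) > 334.

E[X] = 86359460961576/95367431640625 ≈ 0.90554; E[X] < 1, so R_5(7) > 334.


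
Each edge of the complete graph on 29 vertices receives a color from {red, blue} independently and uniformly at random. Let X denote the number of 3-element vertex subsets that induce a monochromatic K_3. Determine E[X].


Let X = Σ_S X_S over the C(29, 3) = 3654 subsets S of size 3, where X_S = 1 if the K_3 on S is monochromatic.
For a fixed S, the K_3 on S has C(3, 2) = 3 edges. P[all 3 edges red] = (1/2)^3, and likewise for blue, so P[monochromatic] = 2·(1/2)^3 = 2^{1 − 3} = 1/4.
By linearity of expectation: E[X] = C(29, 3) · 2^{1 − 3} = 3654 · 1/4 = 1827/2.
Numerically: E[X] ≈ 913.500000.

E[X] = C(29,3)·2^(1−C(3,2)) = 1827/2 ≈ 913.500000.


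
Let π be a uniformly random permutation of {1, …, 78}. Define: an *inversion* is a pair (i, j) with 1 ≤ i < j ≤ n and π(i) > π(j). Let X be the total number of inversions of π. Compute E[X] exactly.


Write X = Σ X_I over the C(78, 2) = 3003 pairs i < j, with X_I the indicator of one inversion.
There are 3003 indicators.
For each fixed pair i < j, the values π(i) and π(j) are two distinct elements of {1, …, 78} in uniformly random order; by symmetry P[π(i) > π(j)] = 1/2.
By linearity: E[X] = 3003 · (1/2) = C(78, 2) · (1/2) = 3003/2 = 3003/2 ≈ 1501.500.

E[X] = 3003/2 = 1501.500.


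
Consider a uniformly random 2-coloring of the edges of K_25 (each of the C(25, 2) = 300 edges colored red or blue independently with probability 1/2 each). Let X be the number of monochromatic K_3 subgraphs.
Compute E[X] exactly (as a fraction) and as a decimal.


Let X = Σ_S X_S over the C(25, 3) = 2300 subsets S of size 3, where X_S = 1 if the K_3 on S is monochromatic.
For a fixed S, the K_3 on S has C(3, 2) = 3 edges. P[all 3 edges red] = (1/2)^3, and likewise for blue, so P[monochromatic] = 2·(1/2)^3 = 2^{1 − 3} = 1/4.
By linearity of expectation: E[X] = C(25, 3) · 2^{1 − 3} = 2300 · 1/4 = 575.
Numerically: E[X] ≈ 575.0000.

E[X] = C(25,3)·2^(1−C(3,2)) = 575 ≈ 575.0000.


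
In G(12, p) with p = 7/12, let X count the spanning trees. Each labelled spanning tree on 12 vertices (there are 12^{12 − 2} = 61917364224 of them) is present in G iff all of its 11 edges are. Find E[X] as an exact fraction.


K_12 has 12^{12 − 2} = 61917364224 labelled spanning trees.
For each such spanning tree H, let X_H = 1 if all 11 edges of H are present in G. Then P[X_H = 1] = p^{11} = (7/12)^{11} = 1977326743/743008370688.
By linearity of expectation: E[X] = Σ_H E[X_H] = 61917364224 · p^{11} = 61917364224 · 1977326743/743008370688 = 1977326743/12.
Numerically: E[X] ≈ 1.65e+08.

E[X] = 61917364224 · (7/12)^{11} = 1977326743/12 ≈ 1.65e+08.


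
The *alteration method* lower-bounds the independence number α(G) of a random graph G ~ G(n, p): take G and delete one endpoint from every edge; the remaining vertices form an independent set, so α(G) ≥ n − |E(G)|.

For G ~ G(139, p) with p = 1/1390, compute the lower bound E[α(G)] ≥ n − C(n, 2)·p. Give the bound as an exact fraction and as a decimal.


E[|E(G)|] = C(139, 2)·p = 9591 · (1/1390) = 69/10.
E[α(G)] ≥ n − E[|E(G)|] = 139 − 69/10 = 1321/10.
Numerically: ≈ 132.1000.
(This is only a lower bound; the true E[α(G)] may be larger.)

E[α(G)] ≥ 1321/10 ≈ 132.1000.


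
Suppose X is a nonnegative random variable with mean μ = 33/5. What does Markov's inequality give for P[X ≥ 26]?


μ = E[X] = 33/5, a = 26.
Markov: P[X ≥ 26] ≤ μ/a = (33/5)/26 = 33/130.
Numerically: ≈ 0.253846.
(Since a = 26 > μ = 6.600000, the bound 33/130 is < 1 and informative.)

P[X ≥ 26] ≤ 33/130 ≈ 0.253846.


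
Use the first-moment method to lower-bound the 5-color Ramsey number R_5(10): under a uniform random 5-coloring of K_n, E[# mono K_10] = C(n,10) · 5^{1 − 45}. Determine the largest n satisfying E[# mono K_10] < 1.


We need C(n, 10) · 5^{1 − 45} < 1, i.e. C(n, 10) < 5^{45 − 1} = 5684341886080801486968994140625.
Check values of n near the boundary:
  n = 5391: C(5391, 10) = 5666344714787188828795213697883; 5666344714787188828795213697883 < 5684341886080801486968994140625? YES
  n = 5392: C(5392, 10) = 5676873040158402483252283957448; 5676873040158402483252283957448 < 5684341886080801486968994140625? YES
  n = 5393: C(5393, 10) = 5687418968154238267170642278008; 5687418968154238267170642278008 < 5684341886080801486968994140625? NO
The largest n with C(n, 10) < 5684341886080801486968994140625 is n = 5392 (where E[X] = 5676873040158402483252283957448/5684341886080801486968994140625 ≈ 0.9987). Hence R_5(10) > 5392, i.e. R_5(10) ≥ 5393.

Largest n = 5392; hence R_5(10) > 5392.


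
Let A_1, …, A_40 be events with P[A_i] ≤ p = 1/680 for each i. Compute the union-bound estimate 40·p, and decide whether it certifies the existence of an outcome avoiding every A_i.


Union bound: P[∪_{i=1}^{40} A_i] ≤ Σ_i P[A_i] ≤ 40·p = 40·(1/680) = 1/17.
Numerically: 1/17 ≈ 0.05882.
Is 1/17 < 1? YES.
Since P[∪ A_i] ≤ 1/17 < 1, the complement has P[∩ A_i^c] ≥ 1 − 1/17 = 16/17 > 0, so some outcome avoids every A_i.

40·p = 1/17 ≈ 0.05882; existence CERTIFIED by the union bound.


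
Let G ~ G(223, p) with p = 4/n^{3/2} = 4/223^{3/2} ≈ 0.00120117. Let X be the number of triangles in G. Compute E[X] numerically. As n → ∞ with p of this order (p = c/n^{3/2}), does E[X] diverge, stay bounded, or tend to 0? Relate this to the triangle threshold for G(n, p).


Number of potential triangles: C(223, 3) = 1823471.
Each occurs with probability p³ ≈ (0.00120117)³ ≈ 1.73303802e-09.
By linearity: E[X] = C(223, 3)·p³ ≈ 1823471 · 1.73303802e-09 ≈ 0.003160.
Since α = 3/2 > 1, p = c/n^{3/2} = o(1/n) is below the triangle threshold p ~ 1/n. Asymptotically E[X] ~ (c³/6)·n^{3(1−α)} = (4³/6)·n^{-1.5} → 0, so by Markov's inequality G has no triangles w.h.p.

E[X] ≈ 0.003160; in regime p = Θ(1/n^{3/2}) E[X] tends to 0 (below the triangle threshold p ~ 1/n).


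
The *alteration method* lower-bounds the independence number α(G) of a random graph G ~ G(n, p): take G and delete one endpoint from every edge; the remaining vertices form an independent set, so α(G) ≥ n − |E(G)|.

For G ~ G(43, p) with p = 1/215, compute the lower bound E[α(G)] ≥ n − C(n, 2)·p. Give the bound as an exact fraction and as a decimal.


E[|E(G)|] = C(43, 2)·p = 903 · (1/215) = 21/5.
E[α(G)] ≥ n − E[|E(G)|] = 43 − 21/5 = 194/5.
Numerically: ≈ 38.800000.
(This is only a lower bound; the true E[α(G)] may be larger.)

E[α(G)] ≥ 194/5 ≈ 38.800000.


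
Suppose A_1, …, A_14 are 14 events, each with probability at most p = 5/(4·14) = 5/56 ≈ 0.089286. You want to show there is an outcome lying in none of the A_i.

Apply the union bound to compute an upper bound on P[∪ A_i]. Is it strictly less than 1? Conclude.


Union bound: P[∪_{i=1}^{14} A_i] ≤ Σ_i P[A_i] ≤ 14·p = 14·(5/56) = 5/4.
Numerically: 5/4 ≈ 1.250000.
Is 5/4 < 1? NO.
Since the bound 5/4 is ≥ 1, the union bound is uninformative here; it does NOT by itself certify existence.

14·p = 5/4 ≈ 1.250000; existence NOT certified by the union bound.


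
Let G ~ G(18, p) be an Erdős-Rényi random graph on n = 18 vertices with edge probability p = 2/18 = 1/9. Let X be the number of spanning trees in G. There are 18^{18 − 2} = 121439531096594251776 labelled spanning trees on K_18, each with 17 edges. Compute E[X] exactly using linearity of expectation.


K_18 has 18^{18 − 2} = 121439531096594251776 labelled spanning trees.
For each such spanning tree H, let X_H = 1 if all 17 edges of H are present in G. Then P[X_H = 1] = p^{17} = (1/9)^{17} = 1/16677181699666569.
By linearity of expectation: E[X] = Σ_H E[X_H] = 121439531096594251776 · p^{17} = 121439531096594251776 · 1/16677181699666569 = 65536/9.
Numerically: E[X] ≈ 7281.8.

E[X] = 121439531096594251776 · (1/9)^{17} = 65536/9 ≈ 7281.8.


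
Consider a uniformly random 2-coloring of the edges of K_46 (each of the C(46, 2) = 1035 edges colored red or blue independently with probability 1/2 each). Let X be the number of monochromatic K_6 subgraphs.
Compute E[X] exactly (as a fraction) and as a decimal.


Let X = Σ_S X_S over the C(46, 6) = 9366819 subsets S of size 6, where X_S = 1 if the K_6 on S is monochromatic.
For a fixed S, the K_6 on S has C(6, 2) = 15 edges. P[all 15 edges red] = (1/2)^15, and likewise for blue, so P[monochromatic] = 2·(1/2)^15 = 2^{1 − 15} = 1/16384.
Summing: E[X] = C(46, 6) · 2^{1 − 15} = 9366819 · 1/16384 = 9366819/16384.
Numerically: E[X] ≈ 571.7053.

E[X] = C(46,6)·2^(1−C(6,2)) = 9366819/16384 ≈ 571.7053.


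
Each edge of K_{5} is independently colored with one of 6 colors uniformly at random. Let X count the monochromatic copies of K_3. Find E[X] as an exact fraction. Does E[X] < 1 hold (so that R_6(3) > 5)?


E[X] = C(5, 3) · 6^{1 − 3} = 10 · 6^{−2} = 10/36.
As a reduced fraction: E[X] = 5/18 ≈ 0.2777778.
Is E[X] < 1? YES.
Since E[X] < 1, there exists a 6-coloring of K_{5} with no monochromatic K_3; hence R_6(3) > 5.

E[X] = 5/18 ≈ 0.2777778; E[X] < 1, so R_6(3) > 5.


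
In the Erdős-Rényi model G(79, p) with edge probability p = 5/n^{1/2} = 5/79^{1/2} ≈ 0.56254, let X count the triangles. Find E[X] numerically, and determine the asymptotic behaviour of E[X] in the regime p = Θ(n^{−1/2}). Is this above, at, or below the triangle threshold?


Number of potential triangles: C(79, 3) = 79079.
Each occurs with probability p³ ≈ (0.56254)³ ≈ 1.7802024e-01.
By linearity: E[X] = C(79, 3)·p³ ≈ 79079 · 1.7802024e-01 ≈ 14077.66236.
Since α = 1/2 < 1, p = c/n^{1/2} ≫ 1/n is above the triangle threshold p ~ 1/n. Asymptotically E[X] ~ (c³/6)·n^{3(1−α)} = (5³/6)·n^{1.5} → ∞; triangles are abundant w.h.p.

E[X] ≈ 14077.66236; in regime p = Θ(1/n^{1/2}) E[X] diverges (above the triangle threshold p ~ 1/n).


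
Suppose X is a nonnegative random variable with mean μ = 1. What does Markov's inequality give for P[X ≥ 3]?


μ = E[X] = 1, a = 3.
Markov: P[X ≥ 3] ≤ μ/a = (1)/3 = 1/3.
Numerically: ≈ 0.333.
(Since a = 3 > μ = 1.000, the bound 1/3 is < 1 and informative.)

P[X ≥ 3] ≤ 1/3 ≈ 0.333.


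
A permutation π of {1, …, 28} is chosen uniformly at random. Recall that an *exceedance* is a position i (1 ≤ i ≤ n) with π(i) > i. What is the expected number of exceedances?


Write X = Σ_{i=1}^{28} X_i, where X_i = 1_{π(i) > i}.
For each fixed i, π(i) is uniform over {1, …, 28} (marginal of a uniform permutation), so P[π(i) > i] = (n − i)/n. Summing: Σ_{i=1}^{28} (n − i)/n = (0 + 1 + … + 27)/28 = 28(28 − 1)/(2·28) = (28 − 1)/2.
Hence E[X] = Σ_{i=1}^{28} (28 − i)/28 = 27/2 ≈ 13.500000.

E[X] = 27/2 = 13.500000.


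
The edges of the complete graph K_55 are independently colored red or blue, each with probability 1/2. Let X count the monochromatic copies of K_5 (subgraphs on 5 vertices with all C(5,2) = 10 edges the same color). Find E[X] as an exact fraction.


Let X = Σ_S X_S over the C(55, 5) = 3478761 subsets S of size 5, where X_S = 1 if the K_5 on S is monochromatic.
For a fixed S, the K_5 on S has C(5, 2) = 10 edges. P[all 10 edges red] = (1/2)^10, and likewise for blue, so P[monochromatic] = 2·(1/2)^10 = 2^{1 − 10} = 1/512.
Summing: E[X] = C(55, 5) · 2^{1 − 10} = 3478761 · 1/512 = 3478761/512.
Numerically: E[X] ≈ 6794.45508.

E[X] = C(55,5)·2^(1−C(5,2)) = 3478761/512 ≈ 6794.45508.


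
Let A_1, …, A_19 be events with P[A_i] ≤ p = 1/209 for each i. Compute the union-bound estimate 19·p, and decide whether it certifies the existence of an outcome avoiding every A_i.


Union bound: P[∪_{i=1}^{19} A_i] ≤ Σ_i P[A_i] ≤ 19·p = 19·(1/209) = 1/11.
Numerically: 1/11 ≈ 0.09091.
Is 1/11 < 1? YES.
Since P[∪ A_i] ≤ 1/11 < 1, the complement has P[∩ A_i^c] ≥ 1 − 1/11 = 10/11 > 0, so some outcome avoids every A_i.

19·p = 1/11 ≈ 0.09091; existence CERTIFIED by the union bound.


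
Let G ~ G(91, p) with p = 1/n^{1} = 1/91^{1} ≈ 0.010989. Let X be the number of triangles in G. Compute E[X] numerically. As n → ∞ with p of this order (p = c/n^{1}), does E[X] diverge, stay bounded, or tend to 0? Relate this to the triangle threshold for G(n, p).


Number of potential triangles: C(91, 3) = 121485.
Each occurs with probability p³ ≈ (0.010989)³ ≈ 1.3270150e-06.
By linearity: E[X] = C(91, 3)·p³ ≈ 121485 · 1.3270150e-06 ≈ 0.16121.
Here α = 1, so p = 1/n is exactly at the triangle threshold p ~ 1/n. Asymptotically E[X] → c³/6 = 1³/6 = 1/6 ≈ 0.16667, a bounded constant. In this regime the triangle count is asymptotically Poisson(c³/6).

E[X] ≈ 0.16121; in regime p = Θ(1/n^{1}) E[X] stays bounded (at the triangle threshold p ~ 1/n).


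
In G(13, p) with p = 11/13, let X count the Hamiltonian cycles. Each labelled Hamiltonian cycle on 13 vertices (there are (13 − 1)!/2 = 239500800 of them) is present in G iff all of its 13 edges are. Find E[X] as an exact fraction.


K_13 has (13 − 1)!/2 = 239500800 labelled Hamiltonian cycles.
For each such Hamiltonian cycle H, let X_H = 1 if all 13 edges of H are present in G. Then P[X_H = 1] = p^{13} = (11/13)^{13} = 34522712143931/302875106592253.
By linearity of expectation: E[X] = Σ_H E[X_H] = 239500800 · p^{13} = 239500800 · 34522712143931/302875106592253 = 8268217176641189644800/302875106592253.
Numerically: E[X] ≈ 2.73e+07.

E[X] = 239500800 · (11/13)^{13} = 8268217176641189644800/302875106592253 ≈ 2.73e+07.


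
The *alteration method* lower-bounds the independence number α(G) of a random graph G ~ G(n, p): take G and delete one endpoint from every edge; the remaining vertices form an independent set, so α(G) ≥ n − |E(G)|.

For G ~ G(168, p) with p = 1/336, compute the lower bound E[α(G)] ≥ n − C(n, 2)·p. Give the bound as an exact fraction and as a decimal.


E[|E(G)|] = C(168, 2)·p = 14028 · (1/336) = 167/4.
E[α(G)] ≥ n − E[|E(G)|] = 168 − 167/4 = 505/4.
Numerically: ≈ 126.250000.
(This is only a lower bound; the true E[α(G)] may be larger.)

E[α(G)] ≥ 505/4 ≈ 126.250000.


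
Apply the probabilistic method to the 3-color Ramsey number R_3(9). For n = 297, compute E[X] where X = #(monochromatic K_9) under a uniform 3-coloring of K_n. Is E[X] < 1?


E[X] = C(297, 9) · 3^{1 − 36} = 43842345008337645 · 3^{−35} = 43842345008337645/50031545098999707.
As a reduced fraction: E[X] = 14614115002779215/16677181699666569 ≈ 0.8763.
Is E[X] < 1? YES.
Since E[X] < 1, there exists a 3-coloring of K_{297} with no monochromatic K_9; hence R_3(9) > 297.

E[X] = 14614115002779215/16677181699666569 ≈ 0.8763; E[X] < 1, so R_3(9) > 297.


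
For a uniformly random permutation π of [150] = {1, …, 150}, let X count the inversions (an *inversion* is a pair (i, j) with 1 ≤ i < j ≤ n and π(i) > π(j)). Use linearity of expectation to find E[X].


Write X = Σ X_I over the C(150, 2) = 11175 pairs i < j, with X_I the indicator of one inversion.
There are 11175 indicators.
For each fixed pair i < j, the values π(i) and π(j) are two distinct elements of {1, …, 150} in uniformly random order; by symmetry P[π(i) > π(j)] = 1/2.
By linearity: E[X] = 11175 · (1/2) = C(150, 2) · (1/2) = 11175/2 = 11175/2 ≈ 5587.500.

E[X] = 11175/2 = 5587.500.
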